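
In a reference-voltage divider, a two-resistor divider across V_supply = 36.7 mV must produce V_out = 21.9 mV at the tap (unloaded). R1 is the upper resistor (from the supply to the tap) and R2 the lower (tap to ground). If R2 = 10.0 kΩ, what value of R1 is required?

The divider ratio is R2/(R1+R2) = 21.9/36.7 = 0.5967.
Rearranging, R1 = R2·(1−k)/k = 10.0 × 0.6758 = 6.758 kΩ.

R1 ≈ 6.76 kΩ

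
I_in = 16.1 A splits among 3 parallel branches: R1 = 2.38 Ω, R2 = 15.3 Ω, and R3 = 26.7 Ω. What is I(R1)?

Conductances: ΣG = 1/2.38 + 1/15.3 + 1/26.7 = 0.5230 (1/Ω).
Current divider: I(R1) = I_in · G_k/ΣG = 16.1 × (0.4202/0.5230) = 16.1 × 0.8034 = 12.93 A.

I ≈ 12.9 A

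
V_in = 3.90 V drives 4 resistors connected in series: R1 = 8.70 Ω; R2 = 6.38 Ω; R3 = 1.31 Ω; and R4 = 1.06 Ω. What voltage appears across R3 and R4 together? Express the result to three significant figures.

Series total: ΣR = 8.70 + 6.38 + 1.31 + 1.06 = 17.45 Ω.
R_{R3..R4} = 1.31 + 1.06 = 2.370 Ω.
V = V_in · R/ΣR = 3.90 × 0.1358 = 0.5297 V.

V ≈ 0.530 V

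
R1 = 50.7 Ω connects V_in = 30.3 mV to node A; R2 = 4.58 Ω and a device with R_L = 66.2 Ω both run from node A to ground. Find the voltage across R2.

R2 ‖ R_L = (4.58 × 66.2)/(4.58 + 66.2) = 4.284 Ω.
Then V_out = V_in · R2'/(R1 + R2') = 30.3 × 4.284/54.98 = 2.361 mV.

V_out ≈ 2.36 mV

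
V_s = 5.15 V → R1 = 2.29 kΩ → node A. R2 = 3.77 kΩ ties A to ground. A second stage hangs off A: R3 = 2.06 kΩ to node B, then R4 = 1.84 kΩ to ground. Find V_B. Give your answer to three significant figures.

V_B ≈ 1.11 V

Node A sees R2 in parallel with the series input of stage 2, R3 + R4 = 3.900 kΩ.
R2 ‖ (R3+R4) = 1.917 kΩ.
First divider: V_A = V_s · 1.917/(2.29 + 1.917) = 2.347 V.
Stage 2 is unloaded, so V_B = V_A · R4/(R3+R4) = 2.347 × 1.84/3.900 = 1.107 V.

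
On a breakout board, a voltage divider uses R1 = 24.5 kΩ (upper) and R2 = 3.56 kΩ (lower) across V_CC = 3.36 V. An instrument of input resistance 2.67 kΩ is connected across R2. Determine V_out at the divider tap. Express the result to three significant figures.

V_out ≈ 0.197 V

The load sits in parallel with R2, giving an effective lower resistance R2' = R2·R_L/(R2+R_L) = 1.526 kΩ.
Voltage divider with the loaded lower leg: V_out = 3.36 × 1.526/(24.5 + 1.526) = 3.36 × 0.05862 = 0.1970 V.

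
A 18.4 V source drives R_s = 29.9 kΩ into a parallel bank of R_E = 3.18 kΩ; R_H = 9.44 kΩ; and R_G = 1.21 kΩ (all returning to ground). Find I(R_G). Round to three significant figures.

Combine the parallel branches: R_p = (1/3.18 + 1/9.44 + 1/1.21)⁻¹ = 0.8020 kΩ.
V_A = 18.4 × 0.8020/30.70 = 0.4807 V.
I(R_G) = V_A / R_G = 0.4807/1.21 = 0.3972 mA.

I ≈ 0.397 mA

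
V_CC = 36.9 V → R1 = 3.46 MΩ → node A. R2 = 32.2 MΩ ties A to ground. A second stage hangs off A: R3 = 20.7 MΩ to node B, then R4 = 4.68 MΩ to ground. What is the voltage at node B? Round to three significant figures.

V_B ≈ 5.47 V

The second stage (R3 + R4 = 25.38 MΩ) loads node A in parallel with R2.
Effective lower resistance at A: R2 ‖ 25.38 = 14.19 MΩ.
So V_A = 36.9 × 0.8040 = 29.67 V.
Then the unloaded second divider: V_B = V_A × R4/(R3+R4) = 29.67 × 0.1844 = 5.471 V.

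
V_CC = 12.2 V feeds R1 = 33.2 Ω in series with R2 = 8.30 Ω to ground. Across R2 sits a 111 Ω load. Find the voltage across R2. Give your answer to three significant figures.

First combine the lower leg with the load: R2 ‖ R_L = 7.723 Ω.
Then V_out = V_CC · R2'/(R1 + R2') = 12.2 × 7.723/40.92 = 2.302 V.
(Unloaded it would be 2.44 V; the load pulls it down.)

V_out ≈ 2.30 V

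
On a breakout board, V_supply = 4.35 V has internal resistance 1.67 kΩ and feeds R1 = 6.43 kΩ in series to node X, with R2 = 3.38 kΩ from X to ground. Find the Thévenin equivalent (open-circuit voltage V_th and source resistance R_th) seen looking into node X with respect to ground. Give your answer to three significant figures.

V_th ≈ 1.28 V, R_th ≈ 2.38 kΩ

R1' = 1.67 + 6.43 = 8.100 kΩ (source resistance + R1).
Open-circuit (no load on X): V_th = V_supply · R2/(R1' + R2) = 4.35 × 3.38/(8.100 + 3.38) = 1.281 V.
Looking into X with the source shorted: R_th = R1'·R2/(R1'+R2) = 8.100 × 3.38/11.48 = 2.385 kΩ.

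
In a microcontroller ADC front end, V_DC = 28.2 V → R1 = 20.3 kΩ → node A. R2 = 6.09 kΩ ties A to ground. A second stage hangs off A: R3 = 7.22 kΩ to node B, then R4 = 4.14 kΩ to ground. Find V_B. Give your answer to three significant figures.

V_B ≈ 1.68 V

Looking into the second stage from A: R3 + R4 = 11.36 kΩ appears in parallel with R2.
R2 ‖ (R3+R4) = 3.965 kΩ.
V_A = 28.2 × 3.965/(20.3 + 3.965) = 4.608 V.
Then the unloaded second divider: V_B = V_A × R4/(R3+R4) = 4.608 × 0.3644 = 1.679 V.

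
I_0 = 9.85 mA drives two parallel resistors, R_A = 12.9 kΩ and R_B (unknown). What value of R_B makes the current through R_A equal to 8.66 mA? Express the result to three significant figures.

R_B ≈ 93.9 kΩ

Two-branch current divider: I_A = I_0 · R_B/(R_A + R_B).
8.66/9.85 = R_B/(R_A + R_B) → R_B = R_A · (0.8792)/(1 − 0.8792) = 12.9 × 7.277 = 93.88 kΩ.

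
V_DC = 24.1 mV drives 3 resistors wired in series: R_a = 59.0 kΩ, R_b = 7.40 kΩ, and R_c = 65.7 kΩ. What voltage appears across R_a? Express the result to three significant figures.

Series total: ΣR = 59.0 + 7.40 + 65.7 = 132.1 kΩ.
V = V_DC · R/ΣR = 24.1 × 0.4466 = 10.76 mV.

V ≈ 10.8 mV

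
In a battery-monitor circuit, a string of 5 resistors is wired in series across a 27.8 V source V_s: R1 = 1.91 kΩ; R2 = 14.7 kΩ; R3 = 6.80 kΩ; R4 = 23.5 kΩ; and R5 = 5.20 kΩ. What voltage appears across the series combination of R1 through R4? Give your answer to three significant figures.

V ≈ 25.0 V

Series total: ΣR = 1.91 + 14.7 + 6.80 + 23.5 + 5.20 = 52.11 kΩ.
R_{R1..R4} = 1.91 + 14.7 + 6.80 + 23.5 = 46.91 kΩ.
V = V_s · R/ΣR = 27.8 × 0.9002 = 25.03 V.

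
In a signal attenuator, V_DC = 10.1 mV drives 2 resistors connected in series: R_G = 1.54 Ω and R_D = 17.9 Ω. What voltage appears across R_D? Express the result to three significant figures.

ΣR = 1.54 + 17.9 = 19.44 Ω.
By the voltage-divider rule, V = 10.1 × 17.90/19.44 = 9.300 mV.

V ≈ 9.30 mV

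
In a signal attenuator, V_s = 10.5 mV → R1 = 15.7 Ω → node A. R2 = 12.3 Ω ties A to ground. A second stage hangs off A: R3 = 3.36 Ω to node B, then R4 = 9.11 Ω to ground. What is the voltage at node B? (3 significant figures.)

The second stage (R3 + R4 = 12.47 Ω) loads node A in parallel with R2.
R2 ‖ (R3+R4) = 6.192 Ω.
V_A = 10.5 × 6.192/(15.7 + 6.192) = 2.970 mV.
Stage 2 is unloaded, so V_B = V_A · R4/(R3+R4) = 2.970 × 9.11/12.47 = 2.170 mV.

V_B ≈ 2.17 mV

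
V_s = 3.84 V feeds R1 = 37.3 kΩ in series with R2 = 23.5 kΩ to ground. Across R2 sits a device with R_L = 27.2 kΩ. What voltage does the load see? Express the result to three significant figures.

First combine the lower leg with the load: R2 ‖ R_L = 12.61 kΩ.
Voltage divider with the loaded lower leg: V_out = 3.84 × 12.61/(37.3 + 12.61) = 3.84 × 0.2526 = 0.9701 V.
(Unloaded it would be 1.48 V; the load pulls it down.)

V_out ≈ 0.970 V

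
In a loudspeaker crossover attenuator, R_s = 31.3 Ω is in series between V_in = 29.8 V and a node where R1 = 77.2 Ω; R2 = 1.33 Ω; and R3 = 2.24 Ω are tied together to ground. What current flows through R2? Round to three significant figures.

Equivalent of the parallel group: R_p = 0.8256 Ω.
V_A by voltage divider: V_A = 29.8 × 0.8256/(31.3 + 0.8256) = 0.7658 V.
I(R2) = V_A / R2 = 0.7658/1.33 = 0.5758 A.

I ≈ 0.576 A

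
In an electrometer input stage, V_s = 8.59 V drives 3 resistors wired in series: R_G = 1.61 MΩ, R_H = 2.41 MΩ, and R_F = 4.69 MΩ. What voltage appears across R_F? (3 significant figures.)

ΣR = 1.61 + 2.41 + 4.69 = 8.710 MΩ.
V = V_s · R/ΣR = 8.59 × 0.5385 = 4.625 V.

V ≈ 4.63 V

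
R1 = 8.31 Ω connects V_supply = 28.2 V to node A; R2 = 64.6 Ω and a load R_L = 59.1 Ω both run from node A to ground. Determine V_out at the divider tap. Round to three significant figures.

The load sits in parallel with R2, giving an effective lower resistance R2' = R2·R_L/(R2+R_L) = 30.86 Ω.
Then V_out = V_supply · R2'/(R1 + R2') = 28.2 × 30.86/39.17 = 22.22 V.
(Unloaded it would be 25.0 V; the load pulls it down.)

V_out ≈ 22.2 V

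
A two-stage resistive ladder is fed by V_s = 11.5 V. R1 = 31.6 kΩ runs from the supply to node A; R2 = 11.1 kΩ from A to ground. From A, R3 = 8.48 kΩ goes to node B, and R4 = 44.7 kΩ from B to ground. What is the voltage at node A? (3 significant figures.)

Looking into the second stage from A: R3 + R4 = 53.18 kΩ appears in parallel with R2.
Effective lower resistance at A: R2 ‖ 53.18 = 9.183 kΩ.
So V_A = 11.5 × 0.2252 = 2.589 V.

V_A ≈ 2.59 V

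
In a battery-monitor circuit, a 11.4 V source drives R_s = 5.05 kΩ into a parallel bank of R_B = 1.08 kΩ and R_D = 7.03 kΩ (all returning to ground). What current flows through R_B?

I ≈ 1.65 mA

Combine the parallel branches: R_p = (1/1.08 + 1/7.03)⁻¹ = 0.9362 kΩ.
V_A = 11.4 × 0.9362/5.986 = 1.783 V.
Branch current I = V_A/R_B = 1.783/1.08 = 1.651 mA.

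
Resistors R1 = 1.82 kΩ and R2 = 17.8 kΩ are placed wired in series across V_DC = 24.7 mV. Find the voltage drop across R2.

Series total: ΣR = 1.82 + 17.8 = 19.62 kΩ.
V = V_DC · R/ΣR = 24.7 × 0.9072 = 22.41 mV.

V ≈ 22.4 mV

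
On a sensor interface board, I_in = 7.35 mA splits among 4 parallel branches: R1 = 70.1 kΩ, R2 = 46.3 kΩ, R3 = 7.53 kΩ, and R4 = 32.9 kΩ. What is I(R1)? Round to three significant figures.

I ≈ 0.527 mA

ΣG = 1/70.1 + 1/46.3 + 1/7.53 + 1/32.9 = 0.1991.
Current divider: I(R1) = I_in · G_k/ΣG = 7.35 × (0.01427/0.1991) = 7.35 × 0.07166 = 0.5267 mA.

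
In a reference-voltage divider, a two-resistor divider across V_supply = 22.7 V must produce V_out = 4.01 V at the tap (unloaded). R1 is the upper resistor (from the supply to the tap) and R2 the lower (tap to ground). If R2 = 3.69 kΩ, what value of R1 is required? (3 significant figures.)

R1 ≈ 17.2 kΩ

V_out/V_supply = R2/(R1+R2) = 0.1767.
R1 = R2·(1/k − 1) = 3.69 × 4.661 = 17.20 kΩ.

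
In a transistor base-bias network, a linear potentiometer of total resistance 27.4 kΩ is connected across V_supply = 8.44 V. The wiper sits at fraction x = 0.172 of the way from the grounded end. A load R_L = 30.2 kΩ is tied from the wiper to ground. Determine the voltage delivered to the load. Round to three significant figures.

V_out ≈ 1.29 V

Lower segment x·R_p = 4.713 kΩ; upper segment (1−x)·R_p = 22.69 kΩ.
(x·R_p) ‖ R_L = 4.077 kΩ.
V_out = 8.44 × 4.077/(22.69 + 4.077) = 1.286 V.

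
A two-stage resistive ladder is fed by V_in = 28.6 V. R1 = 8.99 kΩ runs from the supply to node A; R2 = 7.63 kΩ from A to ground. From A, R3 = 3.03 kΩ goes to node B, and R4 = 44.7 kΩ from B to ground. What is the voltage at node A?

V_A ≈ 12.1 V

Looking into the second stage from A: R3 + R4 = 47.73 kΩ appears in parallel with R2.
R2 ‖ (R3+R4) = 6.578 kΩ.
V_A = 28.6 × 6.578/(8.99 + 6.578) = 12.08 V.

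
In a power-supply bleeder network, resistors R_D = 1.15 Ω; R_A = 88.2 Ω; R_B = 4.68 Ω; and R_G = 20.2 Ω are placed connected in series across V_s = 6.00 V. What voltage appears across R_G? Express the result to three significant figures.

V ≈ 1.06 V

Total series resistance ΣR = 1.15 + 88.2 + 4.68 + 20.2 = 114.2 Ω.
By the voltage-divider rule, V = 6.00 × 20.20/114.2 = 1.061 V.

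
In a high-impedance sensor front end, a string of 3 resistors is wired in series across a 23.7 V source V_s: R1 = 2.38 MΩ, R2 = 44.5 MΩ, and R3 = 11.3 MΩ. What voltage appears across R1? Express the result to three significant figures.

Total series resistance ΣR = 2.38 + 44.5 + 11.3 = 58.18 MΩ.
Voltage divider: V = V_s · (2.380 / 58.18) = 23.7 × 0.04091 = 0.9695 V.

V ≈ 0.970 V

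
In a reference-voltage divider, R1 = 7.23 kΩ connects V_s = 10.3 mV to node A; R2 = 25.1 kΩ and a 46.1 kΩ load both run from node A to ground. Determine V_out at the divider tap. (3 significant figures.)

V_out ≈ 7.13 mV

The load sits in parallel with R2, giving an effective lower resistance R2' = R2·R_L/(R2+R_L) = 16.25 kΩ.
Voltage divider with the loaded lower leg: V_out = 10.3 × 16.25/(7.23 + 16.25) = 10.3 × 0.6921 = 7.129 mV.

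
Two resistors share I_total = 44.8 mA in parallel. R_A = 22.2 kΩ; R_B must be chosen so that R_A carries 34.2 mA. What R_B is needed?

R_B ≈ 71.6 kΩ

In a two-way split, I_A/I_total = R_B/(R_A + R_B).
34.2/44.8 = R_B/(R_A + R_B) → R_B = R_A · (0.7634)/(1 − 0.7634) = 22.2 × 3.226 = 71.63 kΩ.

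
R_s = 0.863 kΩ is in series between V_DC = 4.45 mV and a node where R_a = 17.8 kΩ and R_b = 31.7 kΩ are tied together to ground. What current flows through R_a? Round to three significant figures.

I ≈ 0.232 µA

Equivalent of the parallel group: R_p = 11.40 kΩ.
Node voltage V_A = V_DC · R_p/(R_s + R_p) = 4.45 × 0.9296 = 4.137 mV.
Branch current I = V_A/R_a = 4.137/17.8 = 0.2324 µA.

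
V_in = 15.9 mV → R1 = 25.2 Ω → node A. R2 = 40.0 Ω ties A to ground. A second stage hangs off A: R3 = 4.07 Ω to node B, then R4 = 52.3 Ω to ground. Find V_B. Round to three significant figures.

V_B ≈ 7.10 mV

The second stage (R3 + R4 = 56.37 Ω) loads node A in parallel with R2.
R2 ‖ (R3+R4) = 23.40 Ω.
So V_A = 15.9 × 0.4815 = 7.655 mV.
V_B = V_A × 0.9278 = 7.102 mV.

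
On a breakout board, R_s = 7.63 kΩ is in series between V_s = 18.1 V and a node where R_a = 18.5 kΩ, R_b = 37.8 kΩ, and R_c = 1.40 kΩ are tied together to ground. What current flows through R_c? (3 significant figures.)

I ≈ 1.83 mA

Parallel bank: R_p = 1/(1/18.5 + 1/37.8 + 1/1.40) = 1.258 kΩ.
V_A = 18.1 × 1.258/8.888 = 2.562 V.
I(R_c) = V_A / R_c = 2.562/1.40 = 1.830 mA.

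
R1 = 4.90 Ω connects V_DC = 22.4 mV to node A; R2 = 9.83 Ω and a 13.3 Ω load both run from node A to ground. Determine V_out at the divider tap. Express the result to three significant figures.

R2 ‖ R_L = (9.83 × 13.3)/(9.83 + 13.3) = 5.652 Ω.
Then V_out = V_DC · R2'/(R1 + R2') = 22.4 × 5.652/10.55 = 12.00 mV.
(Unloaded it would be 14.9 mV; the load pulls it down.)

V_out ≈ 12.0 mV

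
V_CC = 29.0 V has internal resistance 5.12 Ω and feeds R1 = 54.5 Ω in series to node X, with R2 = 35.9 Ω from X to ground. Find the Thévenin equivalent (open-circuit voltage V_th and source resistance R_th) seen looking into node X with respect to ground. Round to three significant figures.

R1' = 5.12 + 54.5 = 59.62 Ω (source resistance + R1).
Open-circuit (no load on X): V_th = V_CC · R2/(R1' + R2) = 29.0 × 35.9/(59.62 + 35.9) = 10.90 V.
Looking into X with the source shorted: R_th = R1'·R2/(R1'+R2) = 59.62 × 35.9/95.52 = 22.41 Ω.

V_th ≈ 10.9 V, R_th ≈ 22.4 Ω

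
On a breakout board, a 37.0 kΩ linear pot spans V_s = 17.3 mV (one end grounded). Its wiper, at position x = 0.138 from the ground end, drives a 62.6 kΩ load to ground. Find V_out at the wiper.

Lower segment x·R_p = 5.106 kΩ; upper segment (1−x)·R_p = 31.89 kΩ.
(x·R_p) ‖ R_L = 4.721 kΩ.
Loaded-divider output: V_out = 17.3 × 0.1289 = 2.231 mV.

V_out ≈ 2.23 mV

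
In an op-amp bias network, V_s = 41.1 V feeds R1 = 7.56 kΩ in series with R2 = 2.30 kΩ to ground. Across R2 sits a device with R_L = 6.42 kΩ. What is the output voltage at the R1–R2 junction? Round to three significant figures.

R2 ‖ R_L = (2.30 × 6.42)/(2.30 + 6.42) = 1.693 kΩ.
Now apply the divider: V_out = 41.1 × 0.1830 = 7.521 V.
(Unloaded it would be 9.59 V; the load pulls it down.)

V_out ≈ 7.52 V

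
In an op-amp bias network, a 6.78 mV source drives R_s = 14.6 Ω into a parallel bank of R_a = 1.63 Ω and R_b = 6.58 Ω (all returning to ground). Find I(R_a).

Parallel bank: R_p = 1/(1/1.63 + 1/6.58) = 1.306 Ω.
V_A by voltage divider: V_A = 6.78 × 1.306/(14.6 + 1.306) = 0.5568 mV.
Branch current I = V_A/R_a = 0.5568/1.63 = 0.3416 mA.

I ≈ 0.342 mA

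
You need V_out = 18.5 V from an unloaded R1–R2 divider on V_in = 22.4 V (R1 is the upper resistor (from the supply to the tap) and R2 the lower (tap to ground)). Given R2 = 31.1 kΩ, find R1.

The divider ratio is R2/(R1+R2) = 18.5/22.4 = 0.8259.
Rearranging, R1 = R2·(1−k)/k = 31.1 × 0.2108 = 6.556 kΩ.

R1 ≈ 6.56 kΩ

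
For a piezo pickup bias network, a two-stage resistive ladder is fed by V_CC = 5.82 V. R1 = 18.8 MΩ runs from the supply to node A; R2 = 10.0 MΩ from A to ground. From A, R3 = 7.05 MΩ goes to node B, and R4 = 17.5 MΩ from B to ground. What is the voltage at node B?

Looking into the second stage from A: R3 + R4 = 24.55 MΩ appears in parallel with R2.
R2 ‖ (R3+R4) = 7.106 MΩ.
So V_A = 5.82 × 0.2743 = 1.596 V.
Stage 2 is unloaded, so V_B = V_A · R4/(R3+R4) = 1.596 × 17.5/24.55 = 1.138 V.

V_B ≈ 1.14 V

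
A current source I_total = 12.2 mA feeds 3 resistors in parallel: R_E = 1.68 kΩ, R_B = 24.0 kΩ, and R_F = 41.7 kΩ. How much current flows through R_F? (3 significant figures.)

Conductances: ΣG = 1/1.68 + 1/24.0 + 1/41.7 = 0.6609 (1/kΩ).
By the current-divider rule, I = I_total · G_k/ΣG = 12.2 × 0.03629 = 0.4427 mA.

I ≈ 0.443 mA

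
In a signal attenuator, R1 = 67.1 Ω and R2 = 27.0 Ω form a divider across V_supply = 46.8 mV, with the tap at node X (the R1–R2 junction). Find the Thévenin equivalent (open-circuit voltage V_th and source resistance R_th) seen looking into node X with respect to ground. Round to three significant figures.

Open-circuit (no load on X): V_th = V_supply · R2/(R1 + R2) = 46.8 × 27.0/(67.10 + 27.0) = 13.43 mV.
Zeroing V_supply shorts the top of R1 to ground, so R_th = R1 ‖ R2 = 19.25 Ω.

V_th ≈ 13.4 mV, R_th ≈ 19.3 Ω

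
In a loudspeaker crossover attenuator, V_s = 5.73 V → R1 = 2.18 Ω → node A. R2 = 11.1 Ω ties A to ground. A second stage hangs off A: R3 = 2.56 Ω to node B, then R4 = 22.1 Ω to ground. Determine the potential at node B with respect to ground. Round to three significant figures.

V_B ≈ 4.00 V

Node A sees R2 in parallel with the series input of stage 2, R3 + R4 = 24.66 Ω.
R2 ‖ (R3+R4) = 7.655 Ω.
So V_A = 5.73 × 0.7783 = 4.460 V.
Then the unloaded second divider: V_B = V_A × R4/(R3+R4) = 4.460 × 0.8962 = 3.997 V.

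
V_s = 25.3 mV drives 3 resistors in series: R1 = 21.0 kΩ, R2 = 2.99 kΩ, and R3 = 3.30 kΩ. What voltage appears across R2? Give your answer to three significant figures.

V ≈ 2.77 mV

ΣR = 21.0 + 2.99 + 3.30 = 27.29 kΩ.
V = V_s · R/ΣR = 25.3 × 0.1096 = 2.772 mV.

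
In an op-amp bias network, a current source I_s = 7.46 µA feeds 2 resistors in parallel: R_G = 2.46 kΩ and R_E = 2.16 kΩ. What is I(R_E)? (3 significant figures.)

I ≈ 3.97 µA

Two-branch current divider: I_k = I_s · R_other/(R_1 + R_2).
So I = 7.46 × 2.46/4.620 = 3.972 µA.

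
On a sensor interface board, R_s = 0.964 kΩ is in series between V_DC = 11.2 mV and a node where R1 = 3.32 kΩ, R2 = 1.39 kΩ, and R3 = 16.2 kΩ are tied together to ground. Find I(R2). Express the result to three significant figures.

Combine the parallel branches: R_p = (1/3.32 + 1/1.39 + 1/16.2)⁻¹ = 0.9239 kΩ.
V_A by voltage divider: V_A = 11.2 × 0.9239/(0.964 + 0.9239) = 5.481 mV.
I(R2) = V_A / R2 = 5.481/1.39 = 3.943 µA.

I ≈ 3.94 µA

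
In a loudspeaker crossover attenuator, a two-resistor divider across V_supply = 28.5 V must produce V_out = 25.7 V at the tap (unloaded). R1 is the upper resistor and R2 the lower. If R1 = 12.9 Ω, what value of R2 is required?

R2 ≈ 118 Ω

Required fraction k = V_out/V_supply = 0.9018.
Rearranging, R2 = R1·k/(1−k) = 12.9 × 9.179 = 118.4 Ω.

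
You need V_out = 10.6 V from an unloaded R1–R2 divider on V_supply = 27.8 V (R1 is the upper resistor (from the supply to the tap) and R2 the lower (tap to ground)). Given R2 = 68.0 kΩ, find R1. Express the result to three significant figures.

R1 ≈ 110 kΩ

Required fraction k = V_out/V_supply = 0.3813.
Rearranging, R1 = R2·(1−k)/k = 68.0 × 1.623 = 110.3 kΩ.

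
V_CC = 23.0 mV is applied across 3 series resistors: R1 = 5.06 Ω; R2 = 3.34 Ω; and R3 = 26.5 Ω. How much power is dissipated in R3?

P ≈ 11.5 µW

Series current I = V_CC/ΣR = 23.0/34.90 = 0.6590 mA.
P(R3) = I²·R3 = (0.6590)² × 26.5 = 11.51 µW.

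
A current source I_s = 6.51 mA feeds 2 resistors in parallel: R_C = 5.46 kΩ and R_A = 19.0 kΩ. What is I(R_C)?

I ≈ 5.06 mA

Two-branch current divider: I_k = I_s · R_other/(R_1 + R_2).
I(R_C) = 6.51 × 19.0/(5.46 + 19.0) = 6.51 × 0.7768 = 5.057 mA.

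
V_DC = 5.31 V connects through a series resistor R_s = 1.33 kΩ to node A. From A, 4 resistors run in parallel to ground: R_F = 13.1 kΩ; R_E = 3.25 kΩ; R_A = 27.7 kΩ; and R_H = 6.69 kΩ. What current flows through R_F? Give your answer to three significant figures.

Combine the parallel branches: R_p = (1/13.1 + 1/3.25 + 1/27.7 + 1/6.69)⁻¹ = 1.756 kΩ.
V_A = 5.31 × 1.756/3.086 = 3.021 V.
I(R_F) = V_A / R_F = 3.021/13.1 = 0.2306 mA.

I ≈ 0.231 mA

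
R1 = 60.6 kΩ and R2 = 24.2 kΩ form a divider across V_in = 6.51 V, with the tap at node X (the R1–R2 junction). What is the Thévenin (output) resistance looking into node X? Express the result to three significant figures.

Looking into X with the source shorted: R_th = R1·R2/(R1+R2) = 60.60 × 24.2/84.80 = 17.29 kΩ.

R_th ≈ 17.3 kΩ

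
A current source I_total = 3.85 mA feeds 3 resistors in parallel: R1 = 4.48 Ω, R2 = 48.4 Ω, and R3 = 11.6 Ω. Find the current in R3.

ΣG = 1/4.48 + 1/48.4 + 1/11.6 = 0.3301.
By the current-divider rule, I = I_total · G_k/ΣG = 3.85 × 0.2612 = 1.005 mA.

I ≈ 1.01 mA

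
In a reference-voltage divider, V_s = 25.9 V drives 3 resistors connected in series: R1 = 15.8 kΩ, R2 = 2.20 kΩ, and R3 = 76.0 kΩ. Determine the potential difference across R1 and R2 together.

Total series resistance ΣR = 15.8 + 2.20 + 76.0 = 94.00 kΩ.
R_{R1..R2} = 15.8 + 2.20 = 18.00 kΩ.
Voltage divider: V = V_s · (18.00 / 94.00) = 25.9 × 0.1915 = 4.960 V.

V ≈ 4.96 V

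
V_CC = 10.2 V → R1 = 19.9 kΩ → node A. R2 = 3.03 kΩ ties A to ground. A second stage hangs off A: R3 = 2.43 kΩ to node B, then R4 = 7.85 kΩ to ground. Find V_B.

V_B ≈ 0.820 V

The second stage (R3 + R4 = 10.28 kΩ) loads node A in parallel with R2.
R2 ‖ (R3+R4) = 2.340 kΩ.
So V_A = 10.2 × 0.1052 = 1.073 V.
V_B = V_A × 0.7636 = 0.8196 V.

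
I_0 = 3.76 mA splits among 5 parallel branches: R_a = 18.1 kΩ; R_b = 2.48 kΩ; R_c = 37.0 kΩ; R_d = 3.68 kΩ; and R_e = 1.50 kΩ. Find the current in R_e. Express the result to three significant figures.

Total conductance ΣG = 1/18.1 + 1/2.48 + 1/37.0 + 1/3.68 + 1/1.50 = 1.424 (units of 1/kΩ).
By the current-divider rule, I = I_0 · G_k/ΣG = 3.76 × 0.4682 = 1.760 mA.

I ≈ 1.76 mA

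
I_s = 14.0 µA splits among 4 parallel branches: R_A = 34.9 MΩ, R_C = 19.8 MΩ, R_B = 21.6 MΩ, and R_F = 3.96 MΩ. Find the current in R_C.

I ≈ 1.87 µA

Total conductance ΣG = 1/34.9 + 1/19.8 + 1/21.6 + 1/3.96 = 0.3780 (units of 1/MΩ).
Current divider: I(R_C) = I_s · G_k/ΣG = 14.0 × (0.05051/0.3780) = 14.0 × 0.1336 = 1.871 µA.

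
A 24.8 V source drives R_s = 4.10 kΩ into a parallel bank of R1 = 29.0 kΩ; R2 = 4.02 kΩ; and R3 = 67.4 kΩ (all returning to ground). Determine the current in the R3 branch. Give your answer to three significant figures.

Combine the parallel branches: R_p = (1/29.0 + 1/4.02 + 1/67.4)⁻¹ = 3.355 kΩ.
V_A by voltage divider: V_A = 24.8 × 3.355/(4.10 + 3.355) = 11.16 V.
Branch current I = V_A/R3 = 11.16/67.4 = 0.1656 mA.

I ≈ 0.166 mA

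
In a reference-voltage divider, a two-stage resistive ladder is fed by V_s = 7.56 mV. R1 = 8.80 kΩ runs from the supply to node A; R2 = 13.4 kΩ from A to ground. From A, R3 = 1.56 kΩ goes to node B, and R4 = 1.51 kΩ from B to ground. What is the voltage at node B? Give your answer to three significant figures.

Looking into the second stage from A: R3 + R4 = 3.070 kΩ appears in parallel with R2.
Effective lower resistance at A: R2 ‖ 3.070 = 2.498 kΩ.
First divider: V_A = V_s · 2.498/(8.80 + 2.498) = 1.671 mV.
Stage 2 is unloaded, so V_B = V_A · R4/(R3+R4) = 1.671 × 1.51/3.070 = 0.8221 mV.

V_B ≈ 0.822 mV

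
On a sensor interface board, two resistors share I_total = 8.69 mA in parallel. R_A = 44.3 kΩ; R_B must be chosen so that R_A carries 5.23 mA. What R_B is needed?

The fraction through R_A equals R_B/(R_A+R_B).
5.23/8.69 = R_B/(R_A + R_B) → R_B = R_A · (0.6018)/(1 − 0.6018) = 44.3 × 1.512 = 66.96 kΩ.

R_B ≈ 67.0 kΩ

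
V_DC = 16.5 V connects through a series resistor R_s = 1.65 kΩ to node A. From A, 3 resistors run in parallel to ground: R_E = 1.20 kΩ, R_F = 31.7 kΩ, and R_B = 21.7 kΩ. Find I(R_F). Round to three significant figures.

I ≈ 0.208 mA

Parallel bank: R_p = 1/(1/1.20 + 1/31.7 + 1/21.7) = 1.098 kΩ.
V_A = 16.5 × 1.098/2.748 = 6.592 V.
I(R_F) = V_A / R_F = 6.592/31.7 = 0.2079 mA.
(Equivalently: I_total = 6.005 mA, then current-divider fraction G_k/ΣG = 0.03463.)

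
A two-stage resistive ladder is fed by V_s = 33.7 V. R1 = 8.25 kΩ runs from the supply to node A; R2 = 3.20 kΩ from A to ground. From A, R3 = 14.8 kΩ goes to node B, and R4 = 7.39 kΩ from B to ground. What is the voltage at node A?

Node A sees R2 in parallel with the series input of stage 2, R3 + R4 = 22.19 kΩ.
R2 ‖ (R3+R4) = 2.797 kΩ.
V_A = 33.7 × 2.797/(8.25 + 2.797) = 8.532 V.

V_A ≈ 8.53 V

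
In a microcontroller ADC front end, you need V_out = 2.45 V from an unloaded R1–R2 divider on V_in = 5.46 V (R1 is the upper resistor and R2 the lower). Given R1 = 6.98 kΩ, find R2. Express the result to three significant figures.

V_out/V_in = R2/(R1+R2) = 0.4487.
So R2 = R1 · V_out/(V_in − V_out) = 6.98 × 2.45/(5.46 − 2.45) = 6.98 × 0.8140 = 5.681 kΩ.

R2 ≈ 5.68 kΩ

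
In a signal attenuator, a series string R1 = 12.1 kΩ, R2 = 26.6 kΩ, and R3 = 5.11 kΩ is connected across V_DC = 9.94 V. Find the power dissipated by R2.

ΣR = 43.81 kΩ → I = 9.94/43.81 = 0.2269 mA.
V(R2) = I·R = 6.035 V; P = V·I = 6.035 × 0.2269 = 1.369 mW.

P ≈ 1.37 mW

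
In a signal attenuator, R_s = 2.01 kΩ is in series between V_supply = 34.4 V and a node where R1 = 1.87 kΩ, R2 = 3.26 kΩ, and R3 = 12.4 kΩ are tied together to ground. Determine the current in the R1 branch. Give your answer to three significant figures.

Parallel bank: R_p = 1/(1/1.87 + 1/3.26 + 1/12.4) = 1.084 kΩ.
V_A = 34.4 × 1.084/3.094 = 12.06 V.
Branch current I = V_A/R1 = 12.06/1.87 = 6.447 mA.

I ≈ 6.45 mA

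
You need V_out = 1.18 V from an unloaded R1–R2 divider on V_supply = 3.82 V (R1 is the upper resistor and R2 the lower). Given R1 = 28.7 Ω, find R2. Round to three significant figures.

V_out/V_supply = R2/(R1+R2) = 0.3089.
So R2 = R1 · V_out/(V_supply − V_out) = 28.7 × 1.18/(3.82 − 1.18) = 28.7 × 0.4470 = 12.83 Ω.

R2 ≈ 12.8 Ω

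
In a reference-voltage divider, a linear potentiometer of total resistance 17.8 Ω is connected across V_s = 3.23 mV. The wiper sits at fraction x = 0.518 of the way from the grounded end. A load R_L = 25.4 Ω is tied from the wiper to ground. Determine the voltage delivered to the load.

The pot divides into 8.580 Ω above the wiper and 9.220 Ω below.
R_L loads the lower segment: effective lower R = 6.765 Ω.
Loaded-divider output: V_out = 3.23 × 0.4409 = 1.424 mV.

V_out ≈ 1.42 mV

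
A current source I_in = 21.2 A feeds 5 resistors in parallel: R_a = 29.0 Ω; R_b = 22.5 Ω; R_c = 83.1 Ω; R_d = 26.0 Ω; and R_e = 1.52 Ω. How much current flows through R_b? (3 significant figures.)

I ≈ 1.20 A

Total conductance ΣG = 1/29.0 + 1/22.5 + 1/83.1 + 1/26.0 + 1/1.52 = 0.7873 (units of 1/Ω).
R_b takes the fraction G_k/ΣG = 0.04444/0.7873 = 0.05645, so I = 21.2 × 0.05645 = 1.197 A.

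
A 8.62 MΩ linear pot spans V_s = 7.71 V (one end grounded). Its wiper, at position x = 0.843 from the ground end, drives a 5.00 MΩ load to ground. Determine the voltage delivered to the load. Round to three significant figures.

V_out ≈ 5.29 V

Split the track: R_lower = x·R_p = 7.267 MΩ, R_upper = (1−x)·R_p = 1.353 MΩ.
R_L loads the lower segment: effective lower R = 2.962 MΩ.
Then V_out = V_s · 2.962/(1.353 + 2.962) = 5.292 V.
(Unloaded: V_out = x·V_s = 6.50 V.)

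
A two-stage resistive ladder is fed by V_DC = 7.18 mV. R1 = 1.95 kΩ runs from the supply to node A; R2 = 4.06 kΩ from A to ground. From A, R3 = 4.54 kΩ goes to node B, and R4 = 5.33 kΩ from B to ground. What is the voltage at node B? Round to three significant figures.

Node A sees R2 in parallel with the series input of stage 2, R3 + R4 = 9.870 kΩ.
Effective lower resistance at A: R2 ‖ 9.870 = 2.877 kΩ.
So V_A = 7.18 × 0.5960 = 4.279 mV.
Then the unloaded second divider: V_B = V_A × R4/(R3+R4) = 4.279 × 0.5400 = 2.311 mV.

V_B ≈ 2.31 mV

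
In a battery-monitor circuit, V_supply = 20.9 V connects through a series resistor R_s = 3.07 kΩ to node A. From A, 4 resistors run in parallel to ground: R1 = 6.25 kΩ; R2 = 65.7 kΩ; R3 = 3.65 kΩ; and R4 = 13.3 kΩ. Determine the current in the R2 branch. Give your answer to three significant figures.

I ≈ 0.122 mA

Equivalent of the parallel group: R_p = 1.907 kΩ.
Node voltage V_A = V_supply · R_p/(R_s + R_p) = 20.9 × 0.3832 = 8.008 V.
Branch current I = V_A/R2 = 8.008/65.7 = 0.1219 mA.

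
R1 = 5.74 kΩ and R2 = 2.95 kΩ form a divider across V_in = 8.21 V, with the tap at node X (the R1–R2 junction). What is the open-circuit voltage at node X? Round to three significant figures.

V_th is the unloaded tap voltage: V_in · R2/(R1+R2) = 8.21 × 0.3395 = 2.787 V.

V_th ≈ 2.79 V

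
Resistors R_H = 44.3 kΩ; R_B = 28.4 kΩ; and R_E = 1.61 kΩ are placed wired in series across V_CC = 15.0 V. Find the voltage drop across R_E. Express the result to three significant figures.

Total series resistance ΣR = 44.3 + 28.4 + 1.61 = 74.31 kΩ.
Voltage divider: V = V_CC · (1.610 / 74.31) = 15.0 × 0.02167 = 0.3250 V.

V ≈ 0.325 V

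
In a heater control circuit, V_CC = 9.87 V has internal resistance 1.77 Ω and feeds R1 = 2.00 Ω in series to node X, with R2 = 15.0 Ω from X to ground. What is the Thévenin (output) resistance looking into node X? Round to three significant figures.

R1' = 1.77 + 2.00 = 3.770 Ω (source resistance + R1).
Zeroing V_CC shorts the top of R1' to ground, so R_th = R1' ‖ R2 = 3.013 Ω.

R_th ≈ 3.01 Ω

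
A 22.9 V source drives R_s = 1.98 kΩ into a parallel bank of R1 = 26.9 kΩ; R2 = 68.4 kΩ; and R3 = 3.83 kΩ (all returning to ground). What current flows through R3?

Combine the parallel branches: R_p = (1/26.9 + 1/68.4 + 1/3.83)⁻¹ = 3.196 kΩ.
Node voltage V_A = V_DC · R_p/(R_s + R_p) = 22.9 × 0.6175 = 14.14 V.
Branch current I = V_A/R3 = 14.14/3.83 = 3.692 mA.

I ≈ 3.69 mA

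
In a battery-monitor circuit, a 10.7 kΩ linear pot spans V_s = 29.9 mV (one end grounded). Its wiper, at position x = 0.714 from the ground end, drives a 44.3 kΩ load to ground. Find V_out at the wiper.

V_out ≈ 20.3 mV

Split the track: R_lower = x·R_p = 7.640 kΩ, R_upper = (1−x)·R_p = 3.060 kΩ.
R_L loads the lower segment: effective lower R = 6.516 kΩ.
Then V_out = V_s · 6.516/(3.060 + 6.516) = 20.35 mV.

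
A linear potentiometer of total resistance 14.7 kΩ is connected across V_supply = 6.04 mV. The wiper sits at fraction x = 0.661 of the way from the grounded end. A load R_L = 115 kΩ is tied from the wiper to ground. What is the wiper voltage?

V_out ≈ 3.88 mV

Lower segment x·R_p = 9.717 kΩ; upper segment (1−x)·R_p = 4.983 kΩ.
Lower segment in parallel with the load: 9.717 ‖ 115 = 8.960 kΩ.
V_out = 6.04 × 8.960/(4.983 + 8.960) = 3.881 mV.
(Unloaded: V_out = x·V_supply = 3.99 mV.)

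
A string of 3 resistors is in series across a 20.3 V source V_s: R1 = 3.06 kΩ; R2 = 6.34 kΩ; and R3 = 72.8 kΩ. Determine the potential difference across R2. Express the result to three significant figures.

V ≈ 1.57 V

Series total: ΣR = 3.06 + 6.34 + 72.8 = 82.20 kΩ.
Voltage divider: V = V_s · (6.340 / 82.20) = 20.3 × 0.07713 = 1.566 V.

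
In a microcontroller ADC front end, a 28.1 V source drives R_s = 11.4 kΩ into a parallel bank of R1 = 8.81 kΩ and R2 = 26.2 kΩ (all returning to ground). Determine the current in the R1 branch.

I ≈ 1.17 mA

Equivalent of the parallel group: R_p = 6.593 kΩ.
V_A = 28.1 × 6.593/17.99 = 10.30 V.
Branch current I = V_A/R1 = 10.30/8.81 = 1.169 mA.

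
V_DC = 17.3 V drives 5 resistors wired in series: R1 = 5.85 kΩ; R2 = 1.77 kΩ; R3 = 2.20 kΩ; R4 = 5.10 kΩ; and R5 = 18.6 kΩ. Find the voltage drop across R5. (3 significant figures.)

Total series resistance ΣR = 5.85 + 1.77 + 2.20 + 5.10 + 18.6 = 33.52 kΩ.
V = V_DC · R/ΣR = 17.3 × 0.5549 = 9.600 V.

V ≈ 9.60 V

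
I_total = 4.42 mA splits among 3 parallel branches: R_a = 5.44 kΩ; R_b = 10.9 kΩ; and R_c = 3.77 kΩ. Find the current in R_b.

I ≈ 0.750 mA

ΣG = 1/5.44 + 1/10.9 + 1/3.77 = 0.5408.
R_b takes the fraction G_k/ΣG = 0.09174/0.5408 = 0.1696, so I = 4.42 × 0.1696 = 0.7498 mA.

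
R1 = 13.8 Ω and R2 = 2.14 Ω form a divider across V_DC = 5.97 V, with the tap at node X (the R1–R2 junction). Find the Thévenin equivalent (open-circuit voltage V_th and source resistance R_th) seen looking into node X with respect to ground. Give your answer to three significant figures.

With X open, the divider is unloaded: V_th = 5.97 × 2.14/15.94 = 0.8015 V.
With V_DC suppressed (replaced by a short), R_th = R1 ‖ R2 = (13.80 × 2.14)/(13.80 + 2.14) = 1.853 Ω.

V_th ≈ 0.801 V, R_th ≈ 1.85 Ω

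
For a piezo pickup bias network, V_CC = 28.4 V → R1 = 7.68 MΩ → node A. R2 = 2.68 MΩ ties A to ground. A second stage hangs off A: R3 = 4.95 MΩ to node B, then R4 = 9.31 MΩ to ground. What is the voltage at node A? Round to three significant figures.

Looking into the second stage from A: R3 + R4 = 14.26 MΩ appears in parallel with R2.
R2 ‖ (R3+R4) = 2.256 MΩ.
First divider: V_A = V_CC · 2.256/(7.68 + 2.256) = 6.448 V.

V_A ≈ 6.45 V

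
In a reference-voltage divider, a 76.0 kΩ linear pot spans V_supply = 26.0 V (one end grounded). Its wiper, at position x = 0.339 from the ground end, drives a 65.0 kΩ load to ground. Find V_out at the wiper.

V_out ≈ 6.98 V

Lower segment x·R_p = 25.76 kΩ; upper segment (1−x)·R_p = 50.24 kΩ.
(x·R_p) ‖ R_L = 18.45 kΩ.
Loaded-divider output: V_out = 26.0 × 0.2686 = 6.984 V.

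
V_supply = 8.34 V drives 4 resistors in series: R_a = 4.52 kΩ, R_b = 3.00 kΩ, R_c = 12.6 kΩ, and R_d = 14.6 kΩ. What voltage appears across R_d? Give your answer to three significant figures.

V ≈ 3.51 V

Series total: ΣR = 4.52 + 3.00 + 12.6 + 14.6 = 34.72 kΩ.
Voltage divider: V = V_supply · (14.60 / 34.72) = 8.34 × 0.4205 = 3.507 V.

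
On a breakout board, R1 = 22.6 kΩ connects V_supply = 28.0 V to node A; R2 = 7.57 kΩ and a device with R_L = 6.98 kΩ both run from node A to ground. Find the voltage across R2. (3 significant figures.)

V_out ≈ 3.88 V

First combine the lower leg with the load: R2 ‖ R_L = 3.632 kΩ.
Voltage divider with the loaded lower leg: V_out = 28.0 × 3.632/(22.6 + 3.632) = 28.0 × 0.1384 = 3.876 V.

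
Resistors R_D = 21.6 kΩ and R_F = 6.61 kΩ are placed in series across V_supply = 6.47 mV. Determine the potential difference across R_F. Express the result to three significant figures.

V ≈ 1.52 mV

ΣR = 21.6 + 6.61 = 28.21 kΩ.
Voltage divider: V = V_supply · (6.610 / 28.21) = 6.47 × 0.2343 = 1.516 mV.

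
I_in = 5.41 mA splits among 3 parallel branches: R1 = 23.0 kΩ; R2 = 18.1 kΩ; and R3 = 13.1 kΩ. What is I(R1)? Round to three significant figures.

I ≈ 1.34 mA

Conductances: ΣG = 1/23.0 + 1/18.1 + 1/13.1 = 0.1751 (1/kΩ).
By the current-divider rule, I = I_in · G_k/ΣG = 5.41 × 0.2484 = 1.344 mA.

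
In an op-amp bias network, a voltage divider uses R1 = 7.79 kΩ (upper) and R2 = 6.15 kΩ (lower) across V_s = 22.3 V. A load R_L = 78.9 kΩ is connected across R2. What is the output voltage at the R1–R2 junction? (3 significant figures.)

V_out ≈ 9.43 V

First combine the lower leg with the load: R2 ‖ R_L = 5.705 kΩ.
Voltage divider with the loaded lower leg: V_out = 22.3 × 5.705/(7.79 + 5.705) = 22.3 × 0.4228 = 9.428 V.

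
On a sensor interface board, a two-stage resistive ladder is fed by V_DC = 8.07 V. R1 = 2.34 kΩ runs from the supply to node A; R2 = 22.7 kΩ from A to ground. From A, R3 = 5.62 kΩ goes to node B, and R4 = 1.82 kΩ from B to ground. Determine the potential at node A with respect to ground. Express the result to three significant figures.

Looking into the second stage from A: R3 + R4 = 7.440 kΩ appears in parallel with R2.
R2 ‖ (R3+R4) = 5.603 kΩ.
So V_A = 8.07 × 0.7054 = 5.693 V.

V_A ≈ 5.69 V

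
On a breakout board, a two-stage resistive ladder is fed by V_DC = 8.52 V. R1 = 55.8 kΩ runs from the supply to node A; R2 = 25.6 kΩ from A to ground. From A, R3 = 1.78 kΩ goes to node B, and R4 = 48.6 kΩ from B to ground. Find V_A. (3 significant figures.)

The second stage (R3 + R4 = 50.38 kΩ) loads node A in parallel with R2.
Effective lower resistance at A: R2 ‖ 50.38 = 16.97 kΩ.
So V_A = 8.52 × 0.2332 = 1.987 V.

V_A ≈ 1.99 V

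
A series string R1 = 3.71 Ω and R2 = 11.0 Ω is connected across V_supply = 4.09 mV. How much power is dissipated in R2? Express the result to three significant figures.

P ≈ 0.850 µW

ΣR = 14.71 Ω → I = 4.09/14.71 = 0.2780 mA.
P = I²R = 0.07731 × 11.0 = 0.8504 µW.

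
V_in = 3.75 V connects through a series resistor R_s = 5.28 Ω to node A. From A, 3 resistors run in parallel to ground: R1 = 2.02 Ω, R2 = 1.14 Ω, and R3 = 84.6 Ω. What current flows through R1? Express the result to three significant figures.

Parallel bank: R_p = 1/(1/2.02 + 1/1.14 + 1/84.6) = 0.7225 Ω.
V_A by voltage divider: V_A = 3.75 × 0.7225/(5.28 + 0.7225) = 0.4514 V.
I(R1) = V_A / R1 = 0.4514/2.02 = 0.2235 A.
(Equivalently: I_total = 0.6247 A, then current-divider fraction G_k/ΣG = 0.3577.)

I ≈ 0.223 A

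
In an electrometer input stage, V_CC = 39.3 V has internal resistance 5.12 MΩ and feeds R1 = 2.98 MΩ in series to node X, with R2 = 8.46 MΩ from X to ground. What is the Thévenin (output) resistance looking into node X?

R_th ≈ 4.14 MΩ

R1' = 5.12 + 2.98 = 8.100 MΩ (source resistance + R1).
Zeroing V_CC shorts the top of R1' to ground, so R_th = R1' ‖ R2 = 4.138 MΩ.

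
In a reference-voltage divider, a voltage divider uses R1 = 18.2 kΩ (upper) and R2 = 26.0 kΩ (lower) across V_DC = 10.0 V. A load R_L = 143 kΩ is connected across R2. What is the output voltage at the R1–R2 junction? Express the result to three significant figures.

R2 ‖ R_L = (26.0 × 143)/(26.0 + 143) = 22.00 kΩ.
Voltage divider with the loaded lower leg: V_out = 10.0 × 22.00/(18.2 + 22.00) = 10.0 × 0.5473 = 5.473 V.

V_out ≈ 5.47 V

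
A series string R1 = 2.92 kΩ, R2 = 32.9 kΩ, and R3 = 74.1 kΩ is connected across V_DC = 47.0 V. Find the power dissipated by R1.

P ≈ 0.534 mW

ΣR = 109.9 kΩ → I = 47.0/109.9 = 0.4276 mA.
V(R1) = I·R = 1.249 V; P = V·I = 1.249 × 0.4276 = 0.5339 mW.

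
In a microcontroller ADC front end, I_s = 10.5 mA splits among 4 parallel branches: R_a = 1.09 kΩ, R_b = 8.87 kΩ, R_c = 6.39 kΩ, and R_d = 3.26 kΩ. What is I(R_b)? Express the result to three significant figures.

ΣG = 1/1.09 + 1/8.87 + 1/6.39 + 1/3.26 = 1.493.
R_b takes the fraction G_k/ΣG = 0.1127/1.493 = 0.07549, so I = 10.5 × 0.07549 = 0.7927 mA.

I ≈ 0.793 mA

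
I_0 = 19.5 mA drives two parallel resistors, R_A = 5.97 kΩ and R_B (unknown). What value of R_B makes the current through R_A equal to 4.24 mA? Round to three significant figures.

Two-branch current divider: I_A = I_0 · R_B/(R_A + R_B).
With f = 0.2174, R_B = R_A · f/(1−f) = 5.97 × 0.2779 = 1.659 kΩ.

R_B ≈ 1.66 kΩ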